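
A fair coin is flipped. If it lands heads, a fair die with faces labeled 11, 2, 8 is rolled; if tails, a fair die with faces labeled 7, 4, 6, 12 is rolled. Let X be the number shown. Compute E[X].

E[X | heads] = (11+2+8)/3 = 7.
E[X | tails] = (7+4+6+12)/4 = 29/4.
By the law of total expectation,
E[X] = (1/2)·(7) + (1/2)·(29/4) = 57/8.

57/8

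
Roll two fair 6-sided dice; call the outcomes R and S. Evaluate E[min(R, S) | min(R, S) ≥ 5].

Outcomes with min(R, S) ≥ 5: (5,5), (5,6), (6,5), (6,6), each with probability 1/36.
E[min(R, S) | min(R, S) ≥ 5] = (5 + 5 + 5 + 6) / 4 = 21/4.

21/4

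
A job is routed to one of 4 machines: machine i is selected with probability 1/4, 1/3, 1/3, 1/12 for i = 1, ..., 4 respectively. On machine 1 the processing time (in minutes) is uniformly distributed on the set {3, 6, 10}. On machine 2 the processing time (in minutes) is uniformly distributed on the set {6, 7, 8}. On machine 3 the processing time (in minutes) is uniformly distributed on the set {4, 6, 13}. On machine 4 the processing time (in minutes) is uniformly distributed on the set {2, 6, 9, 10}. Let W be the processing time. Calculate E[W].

1013/144

E[W | machine 1] = (3+6+10)/3 = 19/3.
E[W | machine 2] = (6+7+8)/3 = 7.
E[W | machine 3] = (4+6+13)/3 = 23/3.
E[W | machine 4] = (2+6+9+10)/4 = 27/4.
E[W] = (1/4)·(19/3) + (1/3)·(7) + (1/3)·(23/3) + (1/12)·(27/4) = 1013/144.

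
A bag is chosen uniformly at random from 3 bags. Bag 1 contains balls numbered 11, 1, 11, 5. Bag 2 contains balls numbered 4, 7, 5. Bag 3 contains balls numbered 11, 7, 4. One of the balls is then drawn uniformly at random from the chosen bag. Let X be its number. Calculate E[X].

E[X | bag 1] = (11+1+11+5)/4 = 7.
E[X | bag 2] = (4+7+5)/3 = 16/3.
E[X | bag 3] = (11+7+4)/3 = 22/3.
E[X] = (1/3)·(7) + (1/3)·(16/3) + (1/3)·(22/3) = 59/9.

59/9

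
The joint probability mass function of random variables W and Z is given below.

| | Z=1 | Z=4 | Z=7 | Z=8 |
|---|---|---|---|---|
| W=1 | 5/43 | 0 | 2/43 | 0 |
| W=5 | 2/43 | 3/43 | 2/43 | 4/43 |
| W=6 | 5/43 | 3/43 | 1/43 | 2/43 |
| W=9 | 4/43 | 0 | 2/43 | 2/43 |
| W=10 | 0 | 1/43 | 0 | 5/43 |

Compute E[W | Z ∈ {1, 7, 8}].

P(Z ∈ {1, 7, 8}) = 36/43.
Summing W·P(W=x,Z=y) over the conditioning event gives 217/43.
E[W | Z ∈ {1, 7, 8}] = (217/43) / (36/43) = 217/36.

217/36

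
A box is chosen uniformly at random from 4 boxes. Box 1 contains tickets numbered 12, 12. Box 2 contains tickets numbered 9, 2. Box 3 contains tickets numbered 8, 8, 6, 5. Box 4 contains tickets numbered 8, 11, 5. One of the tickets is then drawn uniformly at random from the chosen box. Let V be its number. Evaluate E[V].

E[V | box 1] = (12+12)/2 = 12.
E[V | box 2] = (9+2)/2 = 11/2.
E[V | box 3] = (8+8+6+5)/4 = 27/4.
E[V | box 4] = (8+11+5)/3 = 8.
E[V] = (1/4)·(12) + (1/4)·(11/2) + (1/4)·(27/4) + (1/4)·(8) = 129/16.

129/16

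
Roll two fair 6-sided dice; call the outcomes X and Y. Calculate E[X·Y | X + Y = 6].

Outcomes with X + Y = 6: (1,5), (2,4), (3,3), (4,2), (5,1), each with probability 1/36.
E[X·Y | X + Y = 6] = (5 + 8 + 9 + 8 + 5) / 5 = 7.

7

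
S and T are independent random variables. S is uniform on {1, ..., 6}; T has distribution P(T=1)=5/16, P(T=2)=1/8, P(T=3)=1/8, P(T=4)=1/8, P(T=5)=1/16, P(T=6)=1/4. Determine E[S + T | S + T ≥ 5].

P(S + T ≥ 5) = 25/32.
Summing (S+T)·P(x,y) over outcomes with S + T ≥ 5 gives 581/96.
E[S + T | S + T ≥ 5] = (581/96) / (25/32) = 581/75.

581/75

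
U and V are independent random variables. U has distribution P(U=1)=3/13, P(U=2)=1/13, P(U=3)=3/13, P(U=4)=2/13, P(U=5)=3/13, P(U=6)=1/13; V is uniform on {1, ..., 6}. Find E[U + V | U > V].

67/10

P(U > V) = 5/13.
Summing (U+V)·P(x,y) over outcomes with U > V gives 67/26.
E[U + V | U > V] = (67/26) / (5/13) = 67/10.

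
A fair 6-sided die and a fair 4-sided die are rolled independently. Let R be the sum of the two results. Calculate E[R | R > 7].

26/3

P(R > 7) = 1/4.
Σ over the event: 8·1/8 + 9·1/12 + 10·1/24 = 13/6.
E[R | R > 7] = (13/6) / (1/4) = 26/3.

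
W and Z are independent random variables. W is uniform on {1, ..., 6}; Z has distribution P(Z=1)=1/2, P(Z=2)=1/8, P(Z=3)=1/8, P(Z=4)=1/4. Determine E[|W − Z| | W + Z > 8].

9/5

P(W + Z > 8) = 5/48.
Summing |W−Z|·P(x,y) over outcomes with W + Z > 8 gives 3/16.
E[|W − Z| | W + Z > 8] = (3/16) / (5/48) = 9/5.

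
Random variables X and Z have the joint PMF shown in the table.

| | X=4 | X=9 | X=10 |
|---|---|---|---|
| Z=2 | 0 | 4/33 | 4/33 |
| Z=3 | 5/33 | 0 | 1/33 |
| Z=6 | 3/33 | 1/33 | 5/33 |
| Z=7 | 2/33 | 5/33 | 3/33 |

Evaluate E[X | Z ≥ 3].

P(Z ≥ 3) = 25/33.
Σ X·P over the event = 4·(5/33) + 4·(3/33) + 4·(2/33) + 9·(1/33) + 9·(5/33) + 10·(1/33) + 10·(5/33) + 10·(3/33) = 184/33.
E[X | Z ≥ 3] = (184/33) / (25/33) = 184/25.

184/25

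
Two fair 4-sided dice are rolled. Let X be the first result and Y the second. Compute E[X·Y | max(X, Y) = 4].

64/7

Outcomes with max(X, Y) = 4: (1,4), (2,4), (3,4), (4,1), (4,2), (4,3), (4,4), each with probability 1/16.
E[X·Y | max(X, Y) = 4] = (4 + 8 + 12 + 4 + 8 + 12 + 16) / 7 = 64/7.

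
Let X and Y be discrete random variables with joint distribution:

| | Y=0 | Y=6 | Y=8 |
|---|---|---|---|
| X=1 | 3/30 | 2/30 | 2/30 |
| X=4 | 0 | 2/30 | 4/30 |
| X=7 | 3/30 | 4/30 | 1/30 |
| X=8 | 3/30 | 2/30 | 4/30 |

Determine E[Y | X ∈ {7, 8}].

P(X ∈ {7, 8}) = 17/30.
Summing Y·P(X=x,Y=y) over the conditioning event gives 38/15.
E[Y | X ∈ {7, 8}] = (38/15) / (17/30) = 76/17.

76/17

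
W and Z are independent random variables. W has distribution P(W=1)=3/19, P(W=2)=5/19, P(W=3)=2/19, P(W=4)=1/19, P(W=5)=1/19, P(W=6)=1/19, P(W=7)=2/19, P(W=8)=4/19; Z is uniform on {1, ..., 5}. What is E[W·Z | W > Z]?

P(W > Z) = 51/95.
Summing WZ·P(x,y) over outcomes with W > Z gives 882/95.
E[W·Z | W > Z] = (882/95) / (51/95) = 294/17.

294/17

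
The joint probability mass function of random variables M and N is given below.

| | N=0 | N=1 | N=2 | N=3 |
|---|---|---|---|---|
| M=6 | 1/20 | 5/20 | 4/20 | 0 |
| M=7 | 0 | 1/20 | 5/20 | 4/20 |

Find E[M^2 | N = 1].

P(N = 1) = 3/10.
Σ M^2·P over the event = 36·(5/20) + 49·(1/20) = 229/20.
E[M^2 | N = 1] = (229/20) / (3/10) = 229/6.

229/6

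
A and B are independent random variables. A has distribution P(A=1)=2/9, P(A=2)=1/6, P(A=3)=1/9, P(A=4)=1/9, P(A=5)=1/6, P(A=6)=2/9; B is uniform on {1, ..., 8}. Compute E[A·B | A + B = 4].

P(A + B = 4) = 1/16.
Summing AB·P(x,y) over outcomes with A + B = 4 gives 5/24.
E[A·B | A + B = 4] = (5/24) / (1/16) = 10/3.

10/3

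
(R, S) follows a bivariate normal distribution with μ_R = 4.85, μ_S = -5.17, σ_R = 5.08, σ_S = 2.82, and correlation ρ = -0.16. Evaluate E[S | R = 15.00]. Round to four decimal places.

-6.0715

The regression of S on R has slope ρ·σ_S/σ_R and passes through (μ_R, μ_S).
E[S | R=15.00] = -5.17 + (-0.16)·(2.82/5.08)·(15.00 − (4.85)) = -5.17 + (-0.088819)·(10.15) = -6.0715.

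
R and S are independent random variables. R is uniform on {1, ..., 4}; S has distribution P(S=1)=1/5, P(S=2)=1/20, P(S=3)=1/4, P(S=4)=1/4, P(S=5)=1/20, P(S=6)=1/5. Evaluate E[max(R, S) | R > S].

63/19

P(R > S) = 19/80.
Summing max(R,S)·P(x,y) over outcomes with R > S gives 63/80.
E[max(R, S) | R > S] = (63/80) / (19/80) = 63/19.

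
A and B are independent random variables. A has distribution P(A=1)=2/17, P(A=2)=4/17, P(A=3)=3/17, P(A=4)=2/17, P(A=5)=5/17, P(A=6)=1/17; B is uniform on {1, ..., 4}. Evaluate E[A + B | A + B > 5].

289/40

P(A + B > 5) = 10/17.
Summing (A+B)·P(x,y) over outcomes with A + B > 5 gives 17/4.
E[A + B | A + B > 5] = (17/4) / (10/17) = 289/40.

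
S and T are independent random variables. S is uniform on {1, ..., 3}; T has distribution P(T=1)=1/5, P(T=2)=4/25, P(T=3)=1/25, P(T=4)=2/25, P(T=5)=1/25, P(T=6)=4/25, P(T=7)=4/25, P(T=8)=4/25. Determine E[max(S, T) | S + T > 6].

27/4

P(S + T > 6) = 8/15.
Summing max(S,T)·P(x,y) over outcomes with S + T > 6 gives 18/5.
E[max(S, T) | S + T > 6] = (18/5) / (8/15) = 27/4.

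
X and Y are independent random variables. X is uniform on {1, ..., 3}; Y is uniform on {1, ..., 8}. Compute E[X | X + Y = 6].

2

Outcomes with X + Y = 6: (1,5), (2,4), (3,3), each with probability 1/24.
E[X | X + Y = 6] = (1 + 2 + 3) / 3 = 2.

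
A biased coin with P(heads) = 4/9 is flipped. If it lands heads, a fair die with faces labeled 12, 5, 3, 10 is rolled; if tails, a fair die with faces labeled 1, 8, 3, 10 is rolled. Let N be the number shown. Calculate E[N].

115/18

E[N | heads] = (12+5+3+10)/4 = 15/2.
E[N | tails] = (1+8+3+10)/4 = 11/2.
E[N] = (4/9)·(15/2) + (5/9)·(11/2) = 115/18.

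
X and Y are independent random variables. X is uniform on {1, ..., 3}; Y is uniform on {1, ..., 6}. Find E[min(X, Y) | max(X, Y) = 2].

4/3

Outcomes with max(X, Y) = 2: (1,2), (2,1), (2,2), each with probability 1/18.
E[min(X, Y) | max(X, Y) = 2] = (1 + 1 + 2) / 3 = 4/3.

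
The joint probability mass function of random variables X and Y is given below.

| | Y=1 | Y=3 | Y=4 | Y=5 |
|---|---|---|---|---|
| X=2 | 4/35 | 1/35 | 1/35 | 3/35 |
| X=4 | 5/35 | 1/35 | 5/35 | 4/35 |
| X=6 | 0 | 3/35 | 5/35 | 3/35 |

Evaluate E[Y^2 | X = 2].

104/9

P(X = 2) = 9/35.
Σ Y^2·P over the event = 1·(4/35) + 9·(1/35) + 16·(1/35) + 25·(3/35) = 104/35.
E[Y^2 | X = 2] = (104/35) / (9/35) = 104/9.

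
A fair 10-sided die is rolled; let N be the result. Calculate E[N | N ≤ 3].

Given N ≤ 3, N is equally likely to be any of {1, 2, 3}.
E[N | N ≤ 3] = (1 + 2 + 3) / 3 = 2.

2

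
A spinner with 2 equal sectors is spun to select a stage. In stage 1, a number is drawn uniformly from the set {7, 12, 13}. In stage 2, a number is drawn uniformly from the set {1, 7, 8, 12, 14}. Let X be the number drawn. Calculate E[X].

143/15

E[X | stage 1] = (7+12+13)/3 = 32/3.
E[X | stage 2] = (1+7+8+12+14)/5 = 42/5.
E[X] = (1/2)·(32/3) + (1/2)·(42/5) = 143/15.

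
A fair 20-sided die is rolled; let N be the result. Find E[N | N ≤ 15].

P(N ≤ 15) = 3/4.
E[N | N ≤ 15] = (6) / (3/4) = 8.

8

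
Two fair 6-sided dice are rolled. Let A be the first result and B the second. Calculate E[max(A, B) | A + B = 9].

Outcomes with A + B = 9: (3,6), (4,5), (5,4), (6,3), each with probability 1/36.
E[max(A, B) | A + B = 9] = (6 + 5 + 5 + 6) / 4 = 11/2.

11/2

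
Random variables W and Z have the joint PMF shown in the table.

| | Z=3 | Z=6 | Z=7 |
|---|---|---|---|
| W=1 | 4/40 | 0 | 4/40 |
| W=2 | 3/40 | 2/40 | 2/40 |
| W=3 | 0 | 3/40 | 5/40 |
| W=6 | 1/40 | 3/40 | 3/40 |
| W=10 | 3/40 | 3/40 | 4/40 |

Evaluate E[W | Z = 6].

61/11

P(Z = 6) = 11/40.
Summing W·P(W=x,Z=y) over the conditioning event gives 61/40.
E[W | Z = 6] = (61/40) / (11/40) = 61/11.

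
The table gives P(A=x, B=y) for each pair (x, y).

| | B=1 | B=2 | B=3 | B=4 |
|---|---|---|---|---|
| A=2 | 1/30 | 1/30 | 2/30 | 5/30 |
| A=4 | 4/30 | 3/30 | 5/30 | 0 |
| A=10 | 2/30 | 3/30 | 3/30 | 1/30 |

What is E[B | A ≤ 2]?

P(A ≤ 2) = 3/10.
Σ B·P over the event = 1·(1/30) + 2·(1/30) + 3·(2/30) + 4·(5/30) = 29/30.
E[B | A ≤ 2] = (29/30) / (3/10) = 29/9.

29/9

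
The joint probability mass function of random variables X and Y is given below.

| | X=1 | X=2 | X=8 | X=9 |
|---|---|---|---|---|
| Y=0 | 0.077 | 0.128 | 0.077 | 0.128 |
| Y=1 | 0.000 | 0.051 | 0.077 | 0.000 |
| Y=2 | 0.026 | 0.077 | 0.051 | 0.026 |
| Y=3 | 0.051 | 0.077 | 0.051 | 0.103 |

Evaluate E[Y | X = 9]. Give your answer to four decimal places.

1.4047

P(X = 9) = 0.257.
Σ Y·P over the event = 0·(0.128) + 2·(0.026) + 3·(0.103) = 0.361.
E[Y | X = 9] = (0.361) / (0.257) = 1.4047.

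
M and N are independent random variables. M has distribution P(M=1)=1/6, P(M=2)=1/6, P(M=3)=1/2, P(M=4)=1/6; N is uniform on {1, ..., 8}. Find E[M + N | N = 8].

P(N = 8) = 1/8.
Summing (M+N)·P(x,y) over outcomes with N = 8 gives 4/3.
E[M + N | N = 8] = (4/3) / (1/8) = 32/3.

32/3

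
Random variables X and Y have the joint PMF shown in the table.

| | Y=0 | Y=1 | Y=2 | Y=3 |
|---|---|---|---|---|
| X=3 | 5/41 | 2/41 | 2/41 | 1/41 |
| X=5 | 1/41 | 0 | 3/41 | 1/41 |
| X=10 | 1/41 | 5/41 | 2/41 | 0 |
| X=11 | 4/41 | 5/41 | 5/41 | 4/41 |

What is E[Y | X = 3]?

P(X = 3) = 10/41.
Σ Y·P over the event = 0·(5/41) + 1·(2/41) + 2·(2/41) + 3·(1/41) = 9/41.
E[Y | X = 3] = (9/41) / (10/41) = 9/10.

9/10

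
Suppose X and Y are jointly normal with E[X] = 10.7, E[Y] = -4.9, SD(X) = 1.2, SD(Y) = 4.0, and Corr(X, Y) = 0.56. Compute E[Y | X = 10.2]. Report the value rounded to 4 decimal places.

The regression of Y on X has slope ρ·σ_Y/σ_X and passes through (μ_X, μ_Y).
E[Y | X=10.2] = -4.9 + (0.56)·(4.0/1.2)·(10.2 − (10.7)) = -4.9 + (1.86667)·(-0.5) = -5.8333.

-5.8333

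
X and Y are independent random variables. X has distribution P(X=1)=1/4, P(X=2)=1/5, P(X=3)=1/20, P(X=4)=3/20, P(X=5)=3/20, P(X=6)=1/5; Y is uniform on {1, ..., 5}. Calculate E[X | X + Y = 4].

P(X + Y = 4) = 1/10.
Summing X·P(x,y) over outcomes with X + Y = 4 gives 4/25.
E[X | X + Y = 4] = (4/25) / (1/10) = 8/5.

8/5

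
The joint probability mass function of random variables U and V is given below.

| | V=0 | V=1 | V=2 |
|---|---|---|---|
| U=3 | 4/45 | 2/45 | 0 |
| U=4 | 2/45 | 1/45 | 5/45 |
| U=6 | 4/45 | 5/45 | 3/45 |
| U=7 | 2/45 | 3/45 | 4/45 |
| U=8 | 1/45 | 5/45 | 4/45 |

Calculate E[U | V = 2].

P(V = 2) = 16/45.
Summing U·P(U=x,V=y) over the conditioning event gives 98/45.
E[U | V = 2] = (98/45) / (16/45) = 49/8.

49/8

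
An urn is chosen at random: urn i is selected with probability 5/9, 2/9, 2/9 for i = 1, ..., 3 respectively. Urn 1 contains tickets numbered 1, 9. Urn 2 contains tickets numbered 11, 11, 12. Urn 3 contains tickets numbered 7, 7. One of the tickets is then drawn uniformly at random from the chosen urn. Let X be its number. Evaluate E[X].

E[X | urn 1] = (1+9)/2 = 5.
E[X | urn 2] = (11+11+12)/3 = 34/3.
E[X | urn 3] = (7+7)/2 = 7.
By the law of total expectation,
E[X] = (5/9)·(5) + (2/9)·(34/3) + (2/9)·(7) = 185/27.

185/27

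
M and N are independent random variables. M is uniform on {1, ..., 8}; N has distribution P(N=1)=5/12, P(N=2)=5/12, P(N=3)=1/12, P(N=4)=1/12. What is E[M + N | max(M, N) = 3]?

P(max(M, N) = 3) = 13/96.
Summing (M+N)·P(x,y) over outcomes with max(M, N) = 3 gives 5/8.
E[M + N | max(M, N) = 3] = (5/8) / (13/96) = 60/13.

60/13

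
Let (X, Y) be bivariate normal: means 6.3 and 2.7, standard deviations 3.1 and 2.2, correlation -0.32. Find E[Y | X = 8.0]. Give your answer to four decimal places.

E[Y | X=x] = μ_Y + ρ(σ_Y/σ_X)(x − μ_X) for jointly normal variables.
E[Y | X=8.0] = 2.7 + (-0.32)·(2.2/3.1)·(8.0 − (6.3)) = 2.7 + (-0.2271)·(1.7) = 2.3139.

2.3139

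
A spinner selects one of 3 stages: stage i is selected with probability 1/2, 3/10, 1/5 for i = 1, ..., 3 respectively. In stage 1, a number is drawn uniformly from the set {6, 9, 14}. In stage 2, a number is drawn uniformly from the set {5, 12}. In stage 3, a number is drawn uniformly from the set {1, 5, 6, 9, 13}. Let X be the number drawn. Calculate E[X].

E[X | stage 1] = (6+9+14)/3 = 29/3.
E[X | stage 2] = (5+12)/2 = 17/2.
E[X | stage 3] = (1+5+6+9+13)/5 = 34/5.
E[X] = (1/2)·(29/3) + (3/10)·(17/2) + (1/5)·(34/5) = 2623/300.

2623/300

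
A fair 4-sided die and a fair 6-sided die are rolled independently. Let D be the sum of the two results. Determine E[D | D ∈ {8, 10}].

P(D ∈ {8, 10}) = 1/6.
Σ over the event: 8·1/8 + 10·1/24 = 17/12.
E[D | D ∈ {8, 10}] = (17/12) / (1/6) = 17/2.

17/2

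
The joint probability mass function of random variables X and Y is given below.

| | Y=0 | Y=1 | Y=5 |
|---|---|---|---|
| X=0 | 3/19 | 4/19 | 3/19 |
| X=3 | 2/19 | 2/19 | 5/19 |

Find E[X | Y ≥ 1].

3/2

P(Y ≥ 1) = 14/19.
Σ X·P over the event = 0·(4/19) + 0·(3/19) + 3·(2/19) + 3·(5/19) = 21/19.
E[X | Y ≥ 1] = (21/19) / (14/19) = 3/2.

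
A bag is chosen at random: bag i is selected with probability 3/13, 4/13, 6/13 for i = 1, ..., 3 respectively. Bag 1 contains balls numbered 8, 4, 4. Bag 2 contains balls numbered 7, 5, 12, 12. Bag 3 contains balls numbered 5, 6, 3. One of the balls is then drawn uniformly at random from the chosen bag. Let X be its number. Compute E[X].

80/13

E[X | bag 1] = (8+4+4)/3 = 16/3.
E[X | bag 2] = (7+5+12+12)/4 = 9.
E[X | bag 3] = (5+6+3)/3 = 14/3.
E[X] = (3/13)·(16/3) + (4/13)·(9) + (6/13)·(14/3) = 80/13.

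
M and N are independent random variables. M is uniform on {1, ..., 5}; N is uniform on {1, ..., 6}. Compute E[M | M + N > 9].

14/3

Outcomes with M + N > 9: (4,6), (5,5), (5,6), each with probability 1/30.
E[M | M + N > 9] = (4 + 5 + 5) / 3 = 14/3.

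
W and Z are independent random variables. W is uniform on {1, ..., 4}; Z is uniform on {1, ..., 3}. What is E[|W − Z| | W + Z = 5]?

5/3

Outcomes with W + Z = 5: (2,3), (3,2), (4,1), each with probability 1/12.
E[|W − Z| | W + Z = 5] = (1 + 1 + 3) / 3 = 5/3.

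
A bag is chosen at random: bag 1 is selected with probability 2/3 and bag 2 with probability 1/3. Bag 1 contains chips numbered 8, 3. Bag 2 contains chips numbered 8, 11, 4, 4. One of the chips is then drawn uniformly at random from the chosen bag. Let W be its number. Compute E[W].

E[W | bag 1] = (8+3)/2 = 11/2.
E[W | bag 2] = (8+11+4+4)/4 = 27/4.
By the law of total expectation,
E[W] = (2/3)·(11/2) + (1/3)·(27/4) = 71/12.

71/12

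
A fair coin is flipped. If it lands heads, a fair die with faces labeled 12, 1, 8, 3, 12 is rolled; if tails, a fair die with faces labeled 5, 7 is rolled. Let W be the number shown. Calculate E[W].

E[W | heads] = (12+1+8+3+12)/5 = 36/5.
E[W | tails] = (5+7)/2 = 6.
By the law of total expectation,
E[W] = (1/2)·(36/5) + (1/2)·(6) = 33/5.

33/5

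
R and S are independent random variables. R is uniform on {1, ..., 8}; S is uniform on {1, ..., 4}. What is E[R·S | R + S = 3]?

2

Outcomes with R + S = 3: (1,2), (2,1), each with probability 1/32.
E[R·S | R + S = 3] = (2 + 2) / 2 = 2.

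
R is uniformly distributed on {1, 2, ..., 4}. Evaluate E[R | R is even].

Given R is even, R is equally likely to be any of {2, 4}.
E[R | R is even] = (2 + 4) / 2 = 3.

3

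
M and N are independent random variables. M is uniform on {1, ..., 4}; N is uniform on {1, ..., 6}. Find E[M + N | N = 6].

17/2

P(N = 6) = 1/6.
Summing (M+N)·P(x,y) over outcomes with N = 6 gives 17/12.
E[M + N | N = 6] = (17/12) / (1/6) = 17/2.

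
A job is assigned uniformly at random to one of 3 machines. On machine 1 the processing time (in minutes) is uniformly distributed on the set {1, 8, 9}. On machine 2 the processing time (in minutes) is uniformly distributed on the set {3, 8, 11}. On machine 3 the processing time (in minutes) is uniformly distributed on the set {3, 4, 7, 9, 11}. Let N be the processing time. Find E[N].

E[N | machine 1] = (1+8+9)/3 = 6.
E[N | machine 2] = (3+8+11)/3 = 22/3.
E[N | machine 3] = (3+4+7+9+11)/5 = 34/5.
E[N] = (1/3)·(6) + (1/3)·(22/3) + (1/3)·(34/5) = 302/45.

302/45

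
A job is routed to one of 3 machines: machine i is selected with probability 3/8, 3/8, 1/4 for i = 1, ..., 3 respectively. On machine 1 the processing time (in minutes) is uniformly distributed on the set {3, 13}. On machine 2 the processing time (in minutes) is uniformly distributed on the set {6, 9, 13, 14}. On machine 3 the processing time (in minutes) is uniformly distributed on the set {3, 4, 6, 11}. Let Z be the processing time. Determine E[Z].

E[Z | machine 1] = (3+13)/2 = 8.
E[Z | machine 2] = (6+9+13+14)/4 = 21/2.
E[Z | machine 3] = (3+4+6+11)/4 = 6.
By the law of total expectation,
E[Z] = (3/8)·(8) + (3/8)·(21/2) + (1/4)·(6) = 135/16.

135/16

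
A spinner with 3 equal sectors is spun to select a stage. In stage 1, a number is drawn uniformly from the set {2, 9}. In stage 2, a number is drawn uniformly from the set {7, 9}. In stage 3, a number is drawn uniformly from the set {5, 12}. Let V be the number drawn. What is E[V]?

E[V | stage 1] = (2+9)/2 = 11/2.
E[V | stage 2] = (7+9)/2 = 8.
E[V | stage 3] = (5+12)/2 = 17/2.
E[V] = (1/3)·(11/2) + (1/3)·(8) + (1/3)·(17/2) = 22/3.

22/3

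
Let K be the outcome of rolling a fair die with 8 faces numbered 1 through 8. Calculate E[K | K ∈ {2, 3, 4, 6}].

15/4

P(K ∈ {2, 3, 4, 6}) = 1/2.
Σ over the event: 2·1/8 + 3·1/8 + 4·1/8 + 6·1/8 = 15/8.
E[K | K ∈ {2, 3, 4, 6}] = (15/8) / (1/2) = 15/4.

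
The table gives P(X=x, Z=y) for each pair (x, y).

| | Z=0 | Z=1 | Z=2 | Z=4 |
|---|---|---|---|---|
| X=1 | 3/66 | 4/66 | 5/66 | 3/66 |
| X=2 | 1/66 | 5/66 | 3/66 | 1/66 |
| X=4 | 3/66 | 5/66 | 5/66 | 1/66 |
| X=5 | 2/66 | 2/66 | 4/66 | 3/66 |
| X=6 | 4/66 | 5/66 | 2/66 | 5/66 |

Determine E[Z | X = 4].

P(X = 4) = 7/33.
Σ Z·P over the event = 0·(3/66) + 1·(5/66) + 2·(5/66) + 4·(1/66) = 19/66.
E[Z | X = 4] = (19/66) / (7/33) = 19/14.

19/14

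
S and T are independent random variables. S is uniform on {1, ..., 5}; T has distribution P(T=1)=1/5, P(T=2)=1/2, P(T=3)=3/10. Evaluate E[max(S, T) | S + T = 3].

2

P(S + T = 3) = 7/50.
Summing max(S,T)·P(x,y) over outcomes with S + T = 3 gives 7/25.
E[max(S, T) | S + T = 3] = (7/25) / (7/50) = 2.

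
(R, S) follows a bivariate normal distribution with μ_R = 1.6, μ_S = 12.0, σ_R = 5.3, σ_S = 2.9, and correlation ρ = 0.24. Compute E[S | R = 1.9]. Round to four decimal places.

For a bivariate normal, E[S | R=x] = μ_S + ρ·(σ_S/σ_R)·(x − μ_R).
E[S | R=1.9] = 12.0 + (0.24)·(2.9/5.3)·(1.9 − (1.6)) = 12.0 + (0.13132)·(0.3) = 12.0394.

12.0394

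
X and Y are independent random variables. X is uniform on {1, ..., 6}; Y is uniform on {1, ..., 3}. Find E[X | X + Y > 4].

P(X + Y > 4) = 2/3.
Summing X·P(x,y) over outcomes with X + Y > 4 gives 53/18.
E[X | X + Y > 4] = (53/18) / (2/3) = 53/12.

53/12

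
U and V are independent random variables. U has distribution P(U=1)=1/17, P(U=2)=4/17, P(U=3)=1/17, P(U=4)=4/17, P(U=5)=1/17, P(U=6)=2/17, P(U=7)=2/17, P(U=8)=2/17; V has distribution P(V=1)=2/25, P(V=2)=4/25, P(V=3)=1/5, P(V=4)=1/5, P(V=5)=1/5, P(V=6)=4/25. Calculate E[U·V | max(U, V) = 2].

P(max(U, V) = 2) = 28/425.
Summing UV·P(x,y) over outcomes with max(U, V) = 2 gives 88/425.
E[U·V | max(U, V) = 2] = (88/425) / (28/425) = 22/7.

22/7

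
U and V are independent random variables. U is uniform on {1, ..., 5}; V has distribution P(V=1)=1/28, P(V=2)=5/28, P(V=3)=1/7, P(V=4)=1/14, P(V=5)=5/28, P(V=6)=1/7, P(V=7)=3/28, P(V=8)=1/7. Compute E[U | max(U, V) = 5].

P(max(U, V) = 5) = 37/140.
Summing U·P(x,y) over outcomes with max(U, V) = 5 gives 27/28.
E[U | max(U, V) = 5] = (27/28) / (37/140) = 135/37.

135/37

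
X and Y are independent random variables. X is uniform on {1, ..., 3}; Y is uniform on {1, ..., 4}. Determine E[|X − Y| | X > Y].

P(X > Y) = 1/4.
Summing |X−Y|·P(x,y) over outcomes with X > Y gives 1/3.
E[|X − Y| | X > Y] = (1/3) / (1/4) = 4/3.

4/3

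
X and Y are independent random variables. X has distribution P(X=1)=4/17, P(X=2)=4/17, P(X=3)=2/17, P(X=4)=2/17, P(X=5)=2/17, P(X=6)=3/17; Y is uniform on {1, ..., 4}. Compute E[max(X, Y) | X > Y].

P(X > Y) = 1/2.
Summing max(X,Y)·P(x,y) over outcomes with X > Y gives 39/17.
E[max(X, Y) | X > Y] = (39/17) / (1/2) = 78/17.

78/17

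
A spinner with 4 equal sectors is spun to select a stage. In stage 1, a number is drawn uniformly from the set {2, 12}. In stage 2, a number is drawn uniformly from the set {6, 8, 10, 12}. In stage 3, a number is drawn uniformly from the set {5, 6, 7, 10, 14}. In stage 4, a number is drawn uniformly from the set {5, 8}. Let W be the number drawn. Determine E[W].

E[W | stage 1] = (2+12)/2 = 7.
E[W | stage 2] = (6+8+10+12)/4 = 9.
E[W | stage 3] = (5+6+7+10+14)/5 = 42/5.
E[W | stage 4] = (5+8)/2 = 13/2.
E[W] = (1/4)·(7) + (1/4)·(9) + (1/4)·(42/5) + (1/4)·(13/2) = 309/40.

309/40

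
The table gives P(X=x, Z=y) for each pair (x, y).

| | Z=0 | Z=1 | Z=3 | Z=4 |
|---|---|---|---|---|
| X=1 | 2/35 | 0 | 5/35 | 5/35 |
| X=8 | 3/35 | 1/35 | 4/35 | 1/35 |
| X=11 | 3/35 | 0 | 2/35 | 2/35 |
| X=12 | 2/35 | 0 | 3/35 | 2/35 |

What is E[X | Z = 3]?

95/14

P(Z = 3) = 2/5.
Σ X·P over the event = 1·(5/35) + 8·(4/35) + 11·(2/35) + 12·(3/35) = 19/7.
E[X | Z = 3] = (19/7) / (2/5) = 95/14.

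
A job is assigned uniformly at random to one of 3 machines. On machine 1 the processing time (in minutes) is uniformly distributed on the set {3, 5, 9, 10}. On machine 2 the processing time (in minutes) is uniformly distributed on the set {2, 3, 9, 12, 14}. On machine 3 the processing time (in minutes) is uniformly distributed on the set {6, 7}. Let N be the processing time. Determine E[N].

E[N | machine 1] = (3+5+9+10)/4 = 27/4.
E[N | machine 2] = (2+3+9+12+14)/5 = 8.
E[N | machine 3] = (6+7)/2 = 13/2.
E[N] = (1/3)·(27/4) + (1/3)·(8) + (1/3)·(13/2) = 85/12.

85/12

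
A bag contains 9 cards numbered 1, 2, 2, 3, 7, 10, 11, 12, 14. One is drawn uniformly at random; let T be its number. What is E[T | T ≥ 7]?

54/5

P(T ≥ 7) = 5/9.
Σ over the event: 7·1/9 + 10·1/9 + 11·1/9 + 12·1/9 + 14·1/9 = 6.
E[T | T ≥ 7] = (6) / (5/9) = 54/5.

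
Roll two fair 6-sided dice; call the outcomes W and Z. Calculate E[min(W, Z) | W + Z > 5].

3

P(W + Z > 5) = 13/18.
Summing min(W,Z)·P(x,y) over outcomes with W + Z > 5 gives 13/6.
E[min(W, Z) | W + Z > 5] = (13/6) / (13/18) = 3.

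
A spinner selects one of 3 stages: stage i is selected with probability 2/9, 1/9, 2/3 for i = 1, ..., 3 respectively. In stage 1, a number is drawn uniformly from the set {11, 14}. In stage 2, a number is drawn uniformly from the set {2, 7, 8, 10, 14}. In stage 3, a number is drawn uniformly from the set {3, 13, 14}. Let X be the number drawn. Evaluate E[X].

E[X | stage 1] = (11+14)/2 = 25/2.
E[X | stage 2] = (2+7+8+10+14)/5 = 41/5.
E[X | stage 3] = (3+13+14)/3 = 10.
By the law of total expectation,
E[X] = (2/9)·(25/2) + (1/9)·(41/5) + (2/3)·(10) = 466/45.

466/45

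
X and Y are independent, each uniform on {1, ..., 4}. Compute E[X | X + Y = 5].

Outcomes with X + Y = 5: (1,4), (2,3), (3,2), (4,1), each with probability 1/16.
E[X | X + Y = 5] = (1 + 2 + 3 + 4) / 4 = 5/2.

5/2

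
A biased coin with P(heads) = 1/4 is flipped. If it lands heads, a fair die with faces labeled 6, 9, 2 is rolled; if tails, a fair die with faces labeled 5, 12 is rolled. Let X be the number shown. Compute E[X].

E[X | heads] = (6+9+2)/3 = 17/3.
E[X | tails] = (5+12)/2 = 17/2.
E[X] = (1/4)·(17/3) + (3/4)·(17/2) = 187/24.

187/24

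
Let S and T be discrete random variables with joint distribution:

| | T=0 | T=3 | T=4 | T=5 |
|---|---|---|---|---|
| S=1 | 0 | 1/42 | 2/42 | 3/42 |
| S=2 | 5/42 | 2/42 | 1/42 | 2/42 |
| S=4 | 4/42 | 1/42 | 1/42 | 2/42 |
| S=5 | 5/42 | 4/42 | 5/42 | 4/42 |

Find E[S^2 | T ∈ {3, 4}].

16

P(T ∈ {3, 4}) = 17/42.
Σ S^2·P over the event = 1·(1/42) + 1·(2/42) + 4·(2/42) + 4·(1/42) + 16·(1/42) + 16·(1/42) + 25·(4/42) + 25·(5/42) = 136/21.
E[S^2 | T ∈ {3, 4}] = (136/21) / (17/42) = 16.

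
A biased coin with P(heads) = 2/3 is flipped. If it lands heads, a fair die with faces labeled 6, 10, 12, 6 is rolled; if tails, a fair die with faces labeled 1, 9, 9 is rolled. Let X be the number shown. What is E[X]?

E[X | heads] = (6+10+12+6)/4 = 17/2.
E[X | tails] = (1+9+9)/3 = 19/3.
By the law of total expectation,
E[X] = (2/3)·(17/2) + (1/3)·(19/3) = 70/9.

70/9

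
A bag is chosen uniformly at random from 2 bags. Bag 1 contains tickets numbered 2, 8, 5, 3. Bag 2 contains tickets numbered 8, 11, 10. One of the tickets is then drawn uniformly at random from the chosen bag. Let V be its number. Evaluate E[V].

85/12

E[V | bag 1] = (2+8+5+3)/4 = 9/2.
E[V | bag 2] = (8+11+10)/3 = 29/3.
By the law of total expectation,
E[V] = (1/2)·(9/2) + (1/2)·(29/3) = 85/12.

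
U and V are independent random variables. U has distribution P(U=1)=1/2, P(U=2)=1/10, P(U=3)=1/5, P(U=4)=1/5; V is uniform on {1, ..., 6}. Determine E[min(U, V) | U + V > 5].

P(U + V > 5) = 31/60.
Summing min(U,V)·P(x,y) over outcomes with U + V > 5 gives 37/30.
E[min(U, V) | U + V > 5] = (37/30) / (31/60) = 74/31.

74/31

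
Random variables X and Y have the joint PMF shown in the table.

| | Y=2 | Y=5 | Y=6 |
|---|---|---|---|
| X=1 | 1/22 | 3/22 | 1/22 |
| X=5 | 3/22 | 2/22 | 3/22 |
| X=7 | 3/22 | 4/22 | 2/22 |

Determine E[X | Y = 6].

P(Y = 6) = 3/11.
Σ X·P over the event = 1·(1/22) + 5·(3/22) + 7·(2/22) = 15/11.
E[X | Y = 6] = (15/11) / (3/11) = 5.

5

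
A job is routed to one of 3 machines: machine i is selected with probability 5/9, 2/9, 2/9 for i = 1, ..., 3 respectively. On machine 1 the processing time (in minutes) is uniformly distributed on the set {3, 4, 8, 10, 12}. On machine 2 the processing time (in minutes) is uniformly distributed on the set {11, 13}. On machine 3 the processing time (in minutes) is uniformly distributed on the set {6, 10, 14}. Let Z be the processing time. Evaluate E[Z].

E[Z | machine 1] = (3+4+8+10+12)/5 = 37/5.
E[Z | machine 2] = (11+13)/2 = 12.
E[Z | machine 3] = (6+10+14)/3 = 10.
E[Z] = (5/9)·(37/5) + (2/9)·(12) + (2/9)·(10) = 9.

9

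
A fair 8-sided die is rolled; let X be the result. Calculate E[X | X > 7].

Given X > 7, X is equally likely to be any of {8}.
E[X | X > 7] = (8) / 1 = 8.

8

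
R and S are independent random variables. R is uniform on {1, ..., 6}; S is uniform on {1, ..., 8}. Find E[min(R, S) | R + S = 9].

17/6

P(R + S = 9) = 1/8.
Summing min(R,S)·P(x,y) over outcomes with R + S = 9 gives 17/48.
E[min(R, S) | R + S = 9] = (17/48) / (1/8) = 17/6.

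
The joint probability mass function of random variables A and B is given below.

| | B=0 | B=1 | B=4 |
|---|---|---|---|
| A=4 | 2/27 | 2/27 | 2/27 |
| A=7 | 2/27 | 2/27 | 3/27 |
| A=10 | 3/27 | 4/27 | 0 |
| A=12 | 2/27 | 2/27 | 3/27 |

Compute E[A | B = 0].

76/9

P(B = 0) = 1/3.
Σ A·P over the event = 4·(2/27) + 7·(2/27) + 10·(3/27) + 12·(2/27) = 76/27.
E[A | B = 0] = (76/27) / (1/3) = 76/9.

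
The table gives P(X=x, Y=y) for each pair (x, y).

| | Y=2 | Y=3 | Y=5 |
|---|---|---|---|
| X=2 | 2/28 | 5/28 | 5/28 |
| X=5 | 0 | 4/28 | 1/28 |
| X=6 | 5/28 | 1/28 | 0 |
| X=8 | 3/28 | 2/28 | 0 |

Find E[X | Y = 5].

5/2

P(Y = 5) = 3/14.
Summing X·P(X=x,Y=y) over the conditioning event gives 15/28.
E[X | Y = 5] = (15/28) / (3/14) = 5/2.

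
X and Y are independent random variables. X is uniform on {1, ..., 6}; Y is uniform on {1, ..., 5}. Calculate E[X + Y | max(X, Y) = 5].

70/9

Outcomes with max(X, Y) = 5: (1,5), (2,5), (3,5), (4,5), (5,1), (5,2), (5,3), (5,4), (5,5), each with probability 1/30.
E[X + Y | max(X, Y) = 5] = (6 + 7 + 8 + 9 + 6 + 7 + 8 + 9 + 10) / 9 = 70/9.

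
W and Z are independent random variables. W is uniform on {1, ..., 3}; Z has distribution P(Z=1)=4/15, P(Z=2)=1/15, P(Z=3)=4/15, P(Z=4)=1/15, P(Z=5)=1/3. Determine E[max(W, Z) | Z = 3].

3

P(Z = 3) = 4/15.
Summing max(W,Z)·P(x,y) over outcomes with Z = 3 gives 4/5.
E[max(W, Z) | Z = 3] = (4/5) / (4/15) = 3.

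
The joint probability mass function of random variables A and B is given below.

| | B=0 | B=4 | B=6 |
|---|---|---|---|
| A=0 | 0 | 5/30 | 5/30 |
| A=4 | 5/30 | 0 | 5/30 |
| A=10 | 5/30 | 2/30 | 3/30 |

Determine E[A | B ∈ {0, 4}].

90/17

P(B ∈ {0, 4}) = 17/30.
Σ A·P over the event = 0·(5/30) + 4·(5/30) + 10·(5/30) + 10·(2/30) = 3.
E[A | B ∈ {0, 4}] = (3) / (17/30) = 90/17.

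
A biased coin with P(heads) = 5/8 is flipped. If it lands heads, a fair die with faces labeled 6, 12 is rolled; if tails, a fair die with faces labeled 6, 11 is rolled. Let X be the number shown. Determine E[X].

141/16

E[X | heads] = (6+12)/2 = 9.
E[X | tails] = (6+11)/2 = 17/2.
E[X] = (5/8)·(9) + (3/8)·(17/2) = 141/16.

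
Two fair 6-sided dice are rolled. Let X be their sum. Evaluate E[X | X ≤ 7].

16/3

P(X ≤ 7) = 7/12.
Σ over the event: 2·1/36 + 3·1/18 + 4·1/12 + 5·1/9 + 6·5/36 + 7·1/6 = 28/9.
E[X | X ≤ 7] = (28/9) / (7/12) = 16/3.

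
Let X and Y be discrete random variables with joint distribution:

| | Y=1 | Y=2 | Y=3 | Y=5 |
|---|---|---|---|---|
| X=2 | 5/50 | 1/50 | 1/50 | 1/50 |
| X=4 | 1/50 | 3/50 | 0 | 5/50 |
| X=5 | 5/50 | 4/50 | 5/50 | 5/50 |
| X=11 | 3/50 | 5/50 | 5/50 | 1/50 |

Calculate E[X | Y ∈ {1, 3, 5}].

P(Y ∈ {1, 3, 5}) = 37/50.
Summing X·P(X=x,Y=y) over the conditioning event gives 106/25.
E[X | Y ∈ {1, 3, 5}] = (106/25) / (37/50) = 212/37.

212/37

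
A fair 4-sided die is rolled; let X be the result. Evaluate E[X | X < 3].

Given X < 3, X is equally likely to be any of {1, 2}.
E[X | X < 3] = (1 + 2) / 2 = 3/2.

3/2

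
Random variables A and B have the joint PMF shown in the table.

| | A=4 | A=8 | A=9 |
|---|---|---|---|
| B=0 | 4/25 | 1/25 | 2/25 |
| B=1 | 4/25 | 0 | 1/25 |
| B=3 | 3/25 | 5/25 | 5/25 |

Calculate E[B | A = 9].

P(A = 9) = 8/25.
Σ B·P over the event = 0·(2/25) + 1·(1/25) + 3·(5/25) = 16/25.
E[B | A = 9] = (16/25) / (8/25) = 2.

2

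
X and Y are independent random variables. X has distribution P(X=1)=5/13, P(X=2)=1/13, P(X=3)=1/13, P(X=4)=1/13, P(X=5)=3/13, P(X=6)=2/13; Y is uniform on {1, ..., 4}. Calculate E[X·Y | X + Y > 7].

229/13

P(X + Y > 7) = 1/4.
Summing XY·P(x,y) over outcomes with X + Y > 7 gives 229/52.
E[X·Y | X + Y > 7] = (229/52) / (1/4) = 229/13.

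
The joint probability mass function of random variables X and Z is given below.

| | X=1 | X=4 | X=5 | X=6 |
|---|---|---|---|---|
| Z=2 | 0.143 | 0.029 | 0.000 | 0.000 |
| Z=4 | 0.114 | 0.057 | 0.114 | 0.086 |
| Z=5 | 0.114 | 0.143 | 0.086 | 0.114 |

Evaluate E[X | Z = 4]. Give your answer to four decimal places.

P(Z = 4) = 0.371.
Σ X·P over the event = 1·(0.114) + 4·(0.057) + 5·(0.114) + 6·(0.086) = 1.428.
E[X | Z = 4] = (1.428) / (0.371) = 3.8491.

3.8491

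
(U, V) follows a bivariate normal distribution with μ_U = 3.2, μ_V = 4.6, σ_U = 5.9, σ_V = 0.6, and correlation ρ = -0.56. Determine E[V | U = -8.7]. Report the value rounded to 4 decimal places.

E[V | U=x] = μ_V + ρ(σ_V/σ_U)(x − μ_U) for jointly normal variables.
E[V | U=-8.7] = 4.6 + (-0.56)·(0.6/5.9)·(-8.7 − (3.2)) = 4.6 + (-0.056949)·(-11.9) = 5.2777.

5.2777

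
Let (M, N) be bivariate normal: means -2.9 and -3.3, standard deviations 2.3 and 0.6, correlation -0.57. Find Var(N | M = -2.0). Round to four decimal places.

Var(N | M=x) = (1 − ρ²)·σ_N².
Var(N | M=-2.0) = (0.6)²·(1 − (-0.57)²) = 0.36·0.6751 = 0.2430.

0.2430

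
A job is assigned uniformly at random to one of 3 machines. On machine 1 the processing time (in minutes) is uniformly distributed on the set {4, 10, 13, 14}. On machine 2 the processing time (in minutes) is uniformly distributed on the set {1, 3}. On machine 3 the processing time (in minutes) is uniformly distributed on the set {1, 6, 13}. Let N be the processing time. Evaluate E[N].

227/36

E[N | machine 1] = (4+10+13+14)/4 = 41/4.
E[N | machine 2] = (1+3)/2 = 2.
E[N | machine 3] = (1+6+13)/3 = 20/3.
E[N] = (1/3)·(41/4) + (1/3)·(2) + (1/3)·(20/3) = 227/36.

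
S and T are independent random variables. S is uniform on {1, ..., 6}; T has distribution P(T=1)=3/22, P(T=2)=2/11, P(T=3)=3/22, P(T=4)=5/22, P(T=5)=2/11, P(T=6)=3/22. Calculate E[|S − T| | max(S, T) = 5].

P(max(S, T) = 5) = 35/132.
Summing |S−T|·P(x,y) over outcomes with max(S, T) = 5 gives 25/44.
E[|S − T| | max(S, T) = 5] = (25/44) / (35/132) = 15/7.

15/7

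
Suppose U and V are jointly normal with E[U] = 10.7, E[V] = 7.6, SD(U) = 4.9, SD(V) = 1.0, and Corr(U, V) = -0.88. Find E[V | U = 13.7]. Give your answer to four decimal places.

The regression of V on U has slope ρ·σ_V/σ_U and passes through (μ_U, μ_V).
E[V | U=13.7] = 7.6 + (-0.88)·(1.0/4.9)·(13.7 − (10.7)) = 7.6 + (-0.17959)·(3) = 7.0612.

7.0612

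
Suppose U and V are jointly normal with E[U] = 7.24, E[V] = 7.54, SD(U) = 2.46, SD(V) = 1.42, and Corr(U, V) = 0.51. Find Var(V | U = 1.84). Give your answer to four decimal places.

1.4919

Var(V | U=x) = (1 − ρ²)·σ_V².
Var(V | U=1.84) = (1.42)²·(1 − (0.51)²) = 2.0164·0.7399 = 1.4919.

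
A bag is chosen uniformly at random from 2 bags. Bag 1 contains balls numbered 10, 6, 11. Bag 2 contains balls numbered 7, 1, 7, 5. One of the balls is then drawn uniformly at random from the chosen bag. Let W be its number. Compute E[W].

7

E[W | bag 1] = (10+6+11)/3 = 9.
E[W | bag 2] = (7+1+7+5)/4 = 5.
E[W] = (1/2)·(9) + (1/2)·(5) = 7.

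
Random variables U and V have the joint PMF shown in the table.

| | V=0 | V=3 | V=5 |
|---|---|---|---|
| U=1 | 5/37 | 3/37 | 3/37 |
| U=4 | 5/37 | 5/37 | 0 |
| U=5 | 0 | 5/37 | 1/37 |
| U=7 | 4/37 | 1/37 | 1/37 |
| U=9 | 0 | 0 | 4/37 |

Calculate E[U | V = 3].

55/14

P(V = 3) = 14/37.
Σ U·P over the event = 1·(3/37) + 4·(5/37) + 5·(5/37) + 7·(1/37) = 55/37.
E[U | V = 3] = (55/37) / (14/37) = 55/14.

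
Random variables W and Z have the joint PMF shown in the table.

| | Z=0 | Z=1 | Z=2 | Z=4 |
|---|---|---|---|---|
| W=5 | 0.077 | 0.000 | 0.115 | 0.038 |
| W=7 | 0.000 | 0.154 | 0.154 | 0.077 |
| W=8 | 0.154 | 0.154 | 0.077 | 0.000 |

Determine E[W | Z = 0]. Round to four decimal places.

P(Z = 0) = 0.231.
Σ W·P over the event = 5·(0.077) + 8·(0.154) = 1.617.
E[W | Z = 0] = (1.617) / (0.231) = 7.0000.

7.0000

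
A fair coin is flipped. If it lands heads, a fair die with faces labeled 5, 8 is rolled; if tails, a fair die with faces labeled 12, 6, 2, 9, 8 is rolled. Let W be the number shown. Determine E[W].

139/20

E[W | heads] = (5+8)/2 = 13/2.
E[W | tails] = (12+6+2+9+8)/5 = 37/5.
By the law of total expectation,
E[W] = (1/2)·(13/2) + (1/2)·(37/5) = 139/20.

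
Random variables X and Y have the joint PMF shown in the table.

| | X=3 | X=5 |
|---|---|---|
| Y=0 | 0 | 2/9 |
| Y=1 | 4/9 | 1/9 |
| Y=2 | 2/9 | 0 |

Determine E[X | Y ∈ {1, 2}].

23/7

P(Y ∈ {1, 2}) = 7/9.
Σ X·P over the event = 3·(4/9) + 3·(2/9) + 5·(1/9) = 23/9.
E[X | Y ∈ {1, 2}] = (23/9) / (7/9) = 23/7.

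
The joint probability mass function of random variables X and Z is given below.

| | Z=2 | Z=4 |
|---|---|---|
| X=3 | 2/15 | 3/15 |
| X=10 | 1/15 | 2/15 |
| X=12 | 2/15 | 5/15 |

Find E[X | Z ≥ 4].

89/10

P(Z ≥ 4) = 2/3.
Σ X·P over the event = 3·(3/15) + 10·(2/15) + 12·(5/15) = 89/15.
E[X | Z ≥ 4] = (89/15) / (2/3) = 89/10.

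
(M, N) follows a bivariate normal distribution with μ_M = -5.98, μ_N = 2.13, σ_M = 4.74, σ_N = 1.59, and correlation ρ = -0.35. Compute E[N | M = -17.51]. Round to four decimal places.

3.4837

For a bivariate normal, E[N | M=x] = μ_N + ρ·(σ_N/σ_M)·(x − μ_M).
E[N | M=-17.51] = 2.13 + (-0.35)·(1.59/4.74)·(-17.51 − (-5.98)) = 2.13 + (-0.11741)·(-11.53) = 3.4837.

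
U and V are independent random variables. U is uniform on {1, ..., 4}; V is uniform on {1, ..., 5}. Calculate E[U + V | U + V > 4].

P(U + V > 4) = 7/10.
Summing (U+V)·P(x,y) over outcomes with U + V > 4 gives 9/2.
E[U + V | U + V > 4] = (9/2) / (7/10) = 45/7.

45/7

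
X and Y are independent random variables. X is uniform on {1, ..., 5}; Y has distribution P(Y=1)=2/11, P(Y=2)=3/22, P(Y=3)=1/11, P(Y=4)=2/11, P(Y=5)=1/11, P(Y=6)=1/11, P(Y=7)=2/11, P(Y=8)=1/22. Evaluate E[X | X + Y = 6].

16/5

P(X + Y = 6) = 3/22.
Summing X·P(x,y) over outcomes with X + Y = 6 gives 24/55.
E[X | X + Y = 6] = (24/55) / (3/22) = 16/5.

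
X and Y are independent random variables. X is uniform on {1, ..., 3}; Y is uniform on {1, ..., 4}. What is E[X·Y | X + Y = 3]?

P(X + Y = 3) = 1/6.
Summing XY·P(x,y) over outcomes with X + Y = 3 gives 1/3.
E[X·Y | X + Y = 3] = (1/3) / (1/6) = 2.

2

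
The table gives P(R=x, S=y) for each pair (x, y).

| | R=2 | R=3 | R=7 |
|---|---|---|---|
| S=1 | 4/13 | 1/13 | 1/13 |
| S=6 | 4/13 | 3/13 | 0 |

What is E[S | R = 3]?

19/4

P(R = 3) = 4/13.
Σ S·P over the event = 1·(1/13) + 6·(3/13) = 19/13.
E[S | R = 3] = (19/13) / (4/13) = 19/4.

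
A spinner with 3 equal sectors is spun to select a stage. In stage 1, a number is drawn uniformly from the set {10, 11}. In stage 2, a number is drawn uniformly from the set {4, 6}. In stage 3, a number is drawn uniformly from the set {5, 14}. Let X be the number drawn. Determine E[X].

25/3

E[X | stage 1] = (10+11)/2 = 21/2.
E[X | stage 2] = (4+6)/2 = 5.
E[X | stage 3] = (5+14)/2 = 19/2.
By the law of total expectation,
E[X] = (1/3)·(21/2) + (1/3)·(5) + (1/3)·(19/2) = 25/3.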